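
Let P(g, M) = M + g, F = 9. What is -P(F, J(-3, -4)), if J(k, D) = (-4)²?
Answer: -25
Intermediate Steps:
J(k, D) = 16
-P(F, J(-3, -4)) = -(16 + 9) = -1*25 = -25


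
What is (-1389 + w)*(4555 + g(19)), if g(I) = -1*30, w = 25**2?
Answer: -3457100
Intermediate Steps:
w = 625
g(I) = -30
(-1389 + w)*(4555 + g(19)) = (-1389 + 625)*(4555 - 30) = -764*4525 = -3457100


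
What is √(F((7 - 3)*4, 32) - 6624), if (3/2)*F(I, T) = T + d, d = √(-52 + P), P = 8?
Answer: 2*√(-14856 + 3*I*√11)/3 ≈ 0.027211 + 81.257*I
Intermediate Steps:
d = 2*I*√11 (d = √(-52 + 8) = √(-44) = 2*I*√11 ≈ 6.6332*I)
F(I, T) = 2*T/3 + 4*I*√11/3 (F(I, T) = 2*(T + 2*I*√11)/3 = 2*T/3 + 4*I*√11/3)
√(F((7 - 3)*4, 32) - 6624) = √(((⅔)*32 + 4*I*√11/3) - 6624) = √((64/3 + 4*I*√11/3) - 6624) = √(-19808/3 + 4*I*√11/3)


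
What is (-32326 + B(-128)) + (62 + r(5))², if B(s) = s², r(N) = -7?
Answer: -12917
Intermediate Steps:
(-32326 + B(-128)) + (62 + r(5))² = (-32326 + (-128)²) + (62 - 7)² = (-32326 + 16384) + 55² = -15942 + 3025 = -12917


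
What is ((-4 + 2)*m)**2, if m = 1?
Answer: 4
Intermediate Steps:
((-4 + 2)*m)**2 = ((-4 + 2)*1)**2 = (-2*1)**2 = (-2)**2 = 4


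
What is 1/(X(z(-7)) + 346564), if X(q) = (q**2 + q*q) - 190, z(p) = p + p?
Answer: 1/346766 ≈ 2.8838e-6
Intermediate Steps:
z(p) = 2*p
X(q) = -190 + 2*q**2 (X(q) = (q**2 + q**2) - 190 = 2*q**2 - 190 = -190 + 2*q**2)
1/(X(z(-7)) + 346564) = 1/((-190 + 2*(2*(-7))**2) + 346564) = 1/((-190 + 2*(-14)**2) + 346564) = 1/((-190 + 2*196) + 346564) = 1/((-190 + 392) + 346564) = 1/(202 + 346564) = 1/346766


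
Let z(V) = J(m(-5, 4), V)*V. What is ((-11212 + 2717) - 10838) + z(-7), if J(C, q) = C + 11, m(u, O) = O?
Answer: -19438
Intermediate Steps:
J(C, q) = 11 + C
z(V) = 15*V (z(V) = (11 + 4)*V = 15*V)
((-11212 + 2717) - 10838) + z(-7) = ((-11212 + 2717) - 10838) + 15*(-7) = (-8495 - 10838) - 105 = -19333 - 105 = -19438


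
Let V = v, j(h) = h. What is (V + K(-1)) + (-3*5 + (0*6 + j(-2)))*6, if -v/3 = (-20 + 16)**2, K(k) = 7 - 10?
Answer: -153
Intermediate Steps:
K(k) = -3
v = -48 (v = -3*(-20 + 16)**2 = -3*(-4)**2 = -3*16 = -48)
V = -48
(V + K(-1)) + (-3*5 + (0*6 + j(-2)))*6 = (-48 - 3) + (-3*5 + (0*6 - 2))*6 = -51 + (-15 + (0 - 2))*6 = -51 + (-15 - 2)*6 = -51 - 17*6 = -51 - 102 = -153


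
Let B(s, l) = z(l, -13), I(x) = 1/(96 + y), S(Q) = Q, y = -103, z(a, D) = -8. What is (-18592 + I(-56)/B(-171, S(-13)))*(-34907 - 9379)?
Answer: 23054206593/28 ≈ 8.2336e+8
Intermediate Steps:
I(x) = -⅐ (I(x) = 1/(96 - 103) = 1/(-7) = -⅐)
B(s, l) = -8
(-18592 + I(-56)/B(-171, S(-13)))*(-34907 - 9379) = (-18592 - ⅐/(-8))*(-34907 - 9379) = (-18592 - ⅐*(-⅛))*(-44286) = (-18592 + 1/56)*(-44286) = -1041151/56*(-44286) = 23054206593/28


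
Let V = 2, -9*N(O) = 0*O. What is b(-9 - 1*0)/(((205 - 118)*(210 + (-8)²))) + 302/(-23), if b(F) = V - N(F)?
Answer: -3599515/274137 ≈ -13.130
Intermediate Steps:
N(O) = 0 (N(O) = -0*O = -⅑*0 = 0)
b(F) = 2 (b(F) = 2 - 1*0 = 2 + 0 = 2)
b(-9 - 1*0)/(((205 - 118)*(210 + (-8)²))) + 302/(-23) = 2/(((205 - 118)*(210 + (-8)²))) + 302/(-23) = 2/((87*(210 + 64))) + 302*(-1/23) = 2/((87*274)) - 302/23 = 2/23838 - 302/23 = 2*(1/23838) - 302/23 = 1/11919 - 302/23 = -3599515/274137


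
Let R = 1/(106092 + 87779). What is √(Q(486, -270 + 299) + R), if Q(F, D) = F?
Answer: √18266779009397/193871 ≈ 22.045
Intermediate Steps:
R = 1/193871 ≈ 5.1581e-6
√(Q(486, -270 + 299) + R) = √(486 + 1/193871) = √(94221307/193871) = √18266779009397/193871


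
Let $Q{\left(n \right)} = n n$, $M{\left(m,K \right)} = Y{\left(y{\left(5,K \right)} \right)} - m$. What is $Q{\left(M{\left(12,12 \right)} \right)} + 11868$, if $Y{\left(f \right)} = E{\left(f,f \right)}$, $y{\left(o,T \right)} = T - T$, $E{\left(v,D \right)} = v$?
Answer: $12012$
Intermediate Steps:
$y{\left(o,T \right)} = 0$
$Y{\left(f \right)} = f$
$M{\left(m,K \right)} = - m$ ($M{\left(m,K \right)} = 0 - m = - m$)
$Q{\left(n \right)} = n^{2}$
$Q{\left(M{\left(12,12 \right)} \right)} + 11868 = \left(\left(-1\right) 12\right)^{2} + 11868 = \left(-12\right)^{2} + 11868 = 144 + 11868 = 12012$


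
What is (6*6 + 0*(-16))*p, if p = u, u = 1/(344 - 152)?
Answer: 3/16 ≈ 0.18750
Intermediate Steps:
u = 1/192 ≈ 0.0052083
p = 1/192 ≈ 0.0052083
(6*6 + 0*(-16))*p = (6*6 + 0*(-16))*(1/192) = (36 + 0)*(1/192) = 36*(1/192) = 3/16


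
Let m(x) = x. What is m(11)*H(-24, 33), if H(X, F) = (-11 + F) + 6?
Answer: 308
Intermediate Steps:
H(X, F) = -5 + F
m(11)*H(-24, 33) = 11*(-5 + 33) = 11*28 = 308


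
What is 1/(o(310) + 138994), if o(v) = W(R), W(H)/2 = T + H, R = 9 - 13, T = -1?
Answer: 1/138984 ≈ 7.1951e-6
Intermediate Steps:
R = -4
W(H) = -2 + 2*H (W(H) = 2*(-1 + H) = -2 + 2*H)
o(v) = -10 (o(v) = -2 + 2*(-4) = -2 - 8 = -10)
1/(o(310) + 138994) = 1/(-10 + 138994) = 1/138984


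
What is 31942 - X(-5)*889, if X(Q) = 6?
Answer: 26608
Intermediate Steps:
31942 - X(-5)*889 = 31942 - 6*889 = 31942 - 1*5334 = 31942 - 5334 = 26608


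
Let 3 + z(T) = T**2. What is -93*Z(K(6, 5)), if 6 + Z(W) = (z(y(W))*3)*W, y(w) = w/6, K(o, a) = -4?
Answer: -2294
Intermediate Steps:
y(w) = w/6 (y(w) = w*(1/6) = w/6)
z(T) = -3 + T**2
Z(W) = -6 + W*(-9 + W**2/12) (Z(W) = -6 + ((-3 + (W/6)**2)*3)*W = -6 + ((-3 + W**2/36)*3)*W = -6 + (-9 + W**2/12)*W = -6 + W*(-9 + W**2/12))
-93*Z(K(6, 5)) = -93*(-6 + (1/12)*(-4)*(-108 + (-4)**2)) = -93*(-6 + (1/12)*(-4)*(-108 + 16)) = -93*(-6 + (1/12)*(-4)*(-92)) = -93*(-6 + 92/3) = -93*74/3 = -2294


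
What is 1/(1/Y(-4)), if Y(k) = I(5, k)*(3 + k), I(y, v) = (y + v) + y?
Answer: -6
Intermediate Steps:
I(y, v) = v + 2*y (I(y, v) = (v + y) + y = v + 2*y)
Y(k) = (3 + k)*(10 + k) (Y(k) = (k + 2*5)*(3 + k) = (k + 10)*(3 + k) = (10 + k)*(3 + k) = (3 + k)*(10 + k))
1/(1/Y(-4)) = 1/(1/((3 - 4)*(10 - 4))) = 1/(1/(-1*6)) = 1/(1/(-6)) = 1/(-1/6) = -6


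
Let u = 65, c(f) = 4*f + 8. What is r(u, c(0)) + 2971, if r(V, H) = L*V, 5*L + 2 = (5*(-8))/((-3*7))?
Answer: 62365/21 ≈ 2969.8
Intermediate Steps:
c(f) = 8 + 4*f
L = -2/105 (L = -⅖ + ((5*(-8))/((-3*7)))/5 = -⅖ + (-40/(-21))/5 = -⅖ + (-40*(-1/21))/5 = -⅖ + (⅕)*(40/21) = -⅖ + 8/21 = -2/105 ≈ -0.019048)
r(V, H) = -2*V/105
r(u, c(0)) + 2971 = -2/105*65 + 2971 = -26/21 + 2971 = 62365/21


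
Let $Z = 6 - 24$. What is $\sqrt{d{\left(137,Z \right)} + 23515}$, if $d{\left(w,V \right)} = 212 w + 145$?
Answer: $12 \sqrt{366} \approx 229.57$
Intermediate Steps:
$Z = -18$ ($Z = 6 - 24 = -18$)
$d{\left(w,V \right)} = 145 + 212 w$
$\sqrt{d{\left(137,Z \right)} + 23515} = \sqrt{\left(145 + 212 \cdot 137\right) + 23515} = \sqrt{\left(145 + 29044\right) + 23515} = \sqrt{29189 + 23515} = \sqrt{52704} = 12 \sqrt{366}$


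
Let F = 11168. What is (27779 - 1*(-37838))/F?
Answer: 65617/11168 ≈ 5.8755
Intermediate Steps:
(27779 - 1*(-37838))/F = (27779 - 1*(-37838))/11168 = (27779 + 37838)*(1/11168) = 65617*(1/11168) = 65617/11168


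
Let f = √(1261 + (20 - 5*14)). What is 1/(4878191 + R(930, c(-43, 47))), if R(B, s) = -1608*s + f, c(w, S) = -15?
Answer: 4902311/24032653139510 - √1211/24032653139510 ≈ 2.0398e-7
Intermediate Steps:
f = √1211 (f = √(1261 + (20 - 70)) = √(1261 - 50) = √1211 ≈ 34.799)
R(B, s) = √1211 - 1608*s (R(B, s) = -1608*s + √1211 = √1211 - 1608*s)
1/(4878191 + R(930, c(-43, 47))) = 1/(4878191 + (√1211 - 1608*(-15))) = 1/(4878191 + (√1211 + 24120)) = 1/(4878191 + (24120 + √1211)) = 1/(4902311 + √1211)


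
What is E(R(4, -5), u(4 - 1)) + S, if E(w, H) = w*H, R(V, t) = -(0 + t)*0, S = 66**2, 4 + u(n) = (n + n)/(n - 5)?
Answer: 4356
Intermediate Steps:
u(n) = -4 + 2*n/(-5 + n) (u(n) = -4 + (n + n)/(n - 5) = -4 + (2*n)/(-5 + n) = -4 + 2*n/(-5 + n))
S = 4356
R(V, t) = 0 (R(V, t) = -t*0 = -1*0 = 0)
E(w, H) = H*w
E(R(4, -5), u(4 - 1)) + S = (2*(10 - (4 - 1))/(-5 + (4 - 1)))*0 + 4356 = (2*(10 - 1*3)/(-5 + 3))*0 + 4356 = (2*(10 - 3)/(-2))*0 + 4356 = (2*(-1/2)*7)*0 + 4356 = -7*0 + 4356 = 0 + 4356 = 4356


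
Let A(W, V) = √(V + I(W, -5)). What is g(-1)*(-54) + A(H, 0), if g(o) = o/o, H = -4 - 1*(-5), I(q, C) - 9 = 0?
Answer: -51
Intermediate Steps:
I(q, C) = 9 (I(q, C) = 9 + 0 = 9)
H = 1 (H = -4 + 5 = 1)
g(o) = 1
A(W, V) = √(9 + V) (A(W, V) = √(V + 9) = √(9 + V))
g(-1)*(-54) + A(H, 0) = 1*(-54) + √(9 + 0) = -54 + √9 = -54 + 3 = -51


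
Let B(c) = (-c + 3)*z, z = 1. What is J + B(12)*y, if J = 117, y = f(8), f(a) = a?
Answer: 45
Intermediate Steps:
y = 8
B(c) = 3 - c (B(c) = (-c + 3)*1 = (3 - c)*1 = 3 - c)
J + B(12)*y = 117 + (3 - 1*12)*8 = 117 + (3 - 12)*8 = 117 - 9*8 = 117 - 72 = 45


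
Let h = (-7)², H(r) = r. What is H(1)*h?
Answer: 49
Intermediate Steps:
h = 49
H(1)*h = 1*49 = 49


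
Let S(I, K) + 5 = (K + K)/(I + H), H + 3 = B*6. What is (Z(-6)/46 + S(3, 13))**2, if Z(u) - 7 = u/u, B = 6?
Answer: 2886601/171396 ≈ 16.842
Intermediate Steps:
H = 33 (H = -3 + 6*6 = -3 + 36 = 33)
Z(u) = 8 (Z(u) = 7 + u/u = 7 + 1 = 8)
S(I, K) = -5 + 2*K/(33 + I) (S(I, K) = -5 + (K + K)/(I + 33) = -5 + (2*K)/(33 + I) = -5 + 2*K/(33 + I))
(Z(-6)/46 + S(3, 13))**2 = (8/46 + (-165 - 5*3 + 2*13)/(33 + 3))**2 = (8*(1/46) + (-165 - 15 + 26)/36)**2 = (4/23 + (1/36)*(-154))**2 = (4/23 - 77/18)**2 = (-1699/414)**2 = 2886601/171396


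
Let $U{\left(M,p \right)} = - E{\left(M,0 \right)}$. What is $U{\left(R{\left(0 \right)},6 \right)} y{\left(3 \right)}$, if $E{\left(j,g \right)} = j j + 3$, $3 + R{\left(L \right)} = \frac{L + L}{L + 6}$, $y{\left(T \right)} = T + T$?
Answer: $-72$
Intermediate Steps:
$y{\left(T \right)} = 2 T$
$R{\left(L \right)} = -3 + \frac{2 L}{6 + L}$ ($R{\left(L \right)} = -3 + \frac{L + L}{L + 6} = -3 + \frac{2 L}{6 + L}$)
$E{\left(j,g \right)} = 3 + j^{2}$ ($E{\left(j,g \right)} = j^{2} + 3 = 3 + j^{2}$)
$U{\left(M,p \right)} = -3 - M^{2}$ ($U{\left(M,p \right)} = - (3 + M^{2}) = -3 - M^{2}$)
$U{\left(R{\left(0 \right)},6 \right)} y{\left(3 \right)} = \left(-3 - \left(\frac{-18 - 0}{6 + 0}\right)^{2}\right) 2 \cdot 3 = \left(-3 - \left(\frac{-18 + 0}{6}\right)^{2}\right) 6 = \left(-3 - \left(\frac{1}{6} \left(-18\right)\right)^{2}\right) 6 = \left(-3 - \left(-3\right)^{2}\right) 6 = \left(-3 - 9\right) 6 = \left(-12\right) 6 = -72$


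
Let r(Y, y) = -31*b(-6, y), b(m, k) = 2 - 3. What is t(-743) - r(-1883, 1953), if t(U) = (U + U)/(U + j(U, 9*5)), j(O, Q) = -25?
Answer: -11161/384 ≈ -29.065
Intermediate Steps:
b(m, k) = -1
r(Y, y) = 31 (r(Y, y) = -31*(-1) = 31)
t(U) = 2*U/(-25 + U) (t(U) = (U + U)/(U - 25) = (2*U)/(-25 + U) = 2*U/(-25 + U))
t(-743) - r(-1883, 1953) = 2*(-743)/(-25 - 743) - 1*31 = 2*(-743)/(-768) - 31 = 2*(-743)*(-1/768) - 31 = 743/384 - 31 = -11161/384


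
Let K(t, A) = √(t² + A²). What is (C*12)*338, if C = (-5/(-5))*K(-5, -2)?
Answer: 4056*√29 ≈ 21842.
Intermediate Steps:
K(t, A) = √(A² + t²)
C = √29 (C = (-5/(-5))*√((-2)² + (-5)²) = (-5*(-⅕))*√(4 + 25) = 1*√29 = √29 ≈ 5.3852)
(C*12)*338 = (√29*12)*338 = (12*√29)*338 = 4056*√29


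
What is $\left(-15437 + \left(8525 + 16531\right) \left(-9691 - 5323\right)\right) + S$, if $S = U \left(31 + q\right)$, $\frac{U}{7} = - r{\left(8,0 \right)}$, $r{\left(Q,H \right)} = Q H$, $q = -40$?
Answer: $-376206221$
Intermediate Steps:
$r{\left(Q,H \right)} = H Q$
$U = 0$ ($U = 7 \left(- 0 \cdot 8\right) = 7 \left(\left(-1\right) 0\right) = 7 \cdot 0 = 0$)
$S = 0$ ($S = 0 \left(31 - 40\right) = 0 \left(-9\right) = 0$)
$\left(-15437 + \left(8525 + 16531\right) \left(-9691 - 5323\right)\right) + S = \left(-15437 + \left(8525 + 16531\right) \left(-9691 - 5323\right)\right) + 0 = \left(-15437 + 25056 \left(-15014\right)\right) + 0 = \left(-15437 - 376190784\right) + 0 = -376206221 + 0 = -376206221$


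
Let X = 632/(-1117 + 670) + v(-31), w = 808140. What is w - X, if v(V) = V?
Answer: 361253069/447 ≈ 8.0817e+5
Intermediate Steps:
X = -14489/447 (X = 632/(-1117 + 670) - 31 = 632/(-447) - 31 = 632*(-1/447) - 31 = -632/447 - 31 = -14489/447 ≈ -32.414)
w - X = 808140 - 1*(-14489/447) = 808140 + 14489/447 = 361253069/447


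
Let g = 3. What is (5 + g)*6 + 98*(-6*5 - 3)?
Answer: -3186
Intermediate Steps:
(5 + g)*6 + 98*(-6*5 - 3) = (5 + 3)*6 + 98*(-6*5 - 3) = 8*6 + 98*(-30 - 3) = 48 + 98*(-33) = 48 - 3234 = -3186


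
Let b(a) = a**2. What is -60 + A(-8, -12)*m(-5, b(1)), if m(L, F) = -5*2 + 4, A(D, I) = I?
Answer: 12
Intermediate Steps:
m(L, F) = -6 (m(L, F) = -10 + 4 = -6)
-60 + A(-8, -12)*m(-5, b(1)) = -60 - 12*(-6) = -60 + 72 = 12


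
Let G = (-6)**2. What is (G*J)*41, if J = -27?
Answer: -39852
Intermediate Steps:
G = 36
(G*J)*41 = (36*(-27))*41 = -972*41 = -39852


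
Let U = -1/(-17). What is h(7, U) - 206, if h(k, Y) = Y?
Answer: -3501/17 ≈ -205.94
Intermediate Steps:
U = 1/17 (U = -1*(-1/17) = 1/17 ≈ 0.058824)
h(7, U) - 206 = 1/17 - 206 = -3501/17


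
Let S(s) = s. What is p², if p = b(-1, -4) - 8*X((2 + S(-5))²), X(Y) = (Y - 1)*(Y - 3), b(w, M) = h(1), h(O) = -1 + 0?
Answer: 148225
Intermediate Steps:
h(O) = -1
b(w, M) = -1
X(Y) = (-1 + Y)*(-3 + Y)
p = -385 (p = -1 - 8*(3 + ((2 - 5)²)² - 4*(2 - 5)²) = -1 - 8*(3 + ((-3)²)² - 4*(-3)²) = -1 - 8*(3 + 9² - 4*9) = -1 - 8*(3 + 81 - 36) = -1 - 8*48 = -1 - 384 = -385)
p² = (-385)² = 148225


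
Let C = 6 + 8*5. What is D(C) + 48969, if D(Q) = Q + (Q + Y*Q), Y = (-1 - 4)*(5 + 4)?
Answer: 46991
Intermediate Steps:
Y = -45 (Y = -5*9 = -45)
C = 46 (C = 6 + 40 = 46)
D(Q) = -43*Q (D(Q) = Q + (Q - 45*Q) = Q - 44*Q = -43*Q)
D(C) + 48969 = -43*46 + 48969 = -1978 + 48969 = 46991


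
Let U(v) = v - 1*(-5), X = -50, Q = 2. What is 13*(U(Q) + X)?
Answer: -559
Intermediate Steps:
U(v) = 5 + v (U(v) = v + 5 = 5 + v)
13*(U(Q) + X) = 13*((5 + 2) - 50) = 13*(7 - 50) = 13*(-43) = -559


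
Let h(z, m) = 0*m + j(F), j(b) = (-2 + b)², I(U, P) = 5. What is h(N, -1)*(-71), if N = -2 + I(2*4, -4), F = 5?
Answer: -639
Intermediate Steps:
N = 3 (N = -2 + 5 = 3)
h(z, m) = 9 (h(z, m) = 0*m + (-2 + 5)² = 0 + 3² = 0 + 9 = 9)
h(N, -1)*(-71) = 9*(-71) = -639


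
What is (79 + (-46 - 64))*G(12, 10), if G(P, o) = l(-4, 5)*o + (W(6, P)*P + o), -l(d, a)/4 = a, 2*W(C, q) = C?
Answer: 4774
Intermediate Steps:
W(C, q) = C/2
l(d, a) = -4*a
G(P, o) = -19*o + 3*P (G(P, o) = (-4*5)*o + (((½)*6)*P + o) = -20*o + (3*P + o) = -20*o + (o + 3*P) = -19*o + 3*P)
(79 + (-46 - 64))*G(12, 10) = (79 + (-46 - 64))*(-19*10 + 3*12) = (79 - 110)*(-190 + 36) = -31*(-154) = 4774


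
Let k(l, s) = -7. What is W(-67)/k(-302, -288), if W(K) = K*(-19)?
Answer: -1273/7 ≈ -181.86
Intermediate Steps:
W(K) = -19*K
W(-67)/k(-302, -288) = -19*(-67)/(-7) = 1273*(-1/7) = -1273/7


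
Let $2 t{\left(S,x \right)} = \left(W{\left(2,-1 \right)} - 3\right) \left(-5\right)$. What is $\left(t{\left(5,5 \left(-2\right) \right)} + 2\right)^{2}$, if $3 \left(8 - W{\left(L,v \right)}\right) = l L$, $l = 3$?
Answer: $\frac{121}{4} \approx 30.25$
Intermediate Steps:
$W{\left(L,v \right)} = 8 - L$ ($W{\left(L,v \right)} = 8 - \frac{3 L}{3} = 8 - L$)
$t{\left(S,x \right)} = - \frac{15}{2}$ ($t{\left(S,x \right)} = \frac{\left(\left(8 - 2\right) - 3\right) \left(-5\right)}{2} = \frac{\left(6 - 3\right) \left(-5\right)}{2} = \frac{3 \left(-5\right)}{2} = \frac{1}{2} \left(-15\right) = - \frac{15}{2}$)
$\left(t{\left(5,5 \left(-2\right) \right)} + 2\right)^{2} = \left(- \frac{15}{2} + 2\right)^{2} = \left(- \frac{11}{2}\right)^{2} = \frac{121}{4}$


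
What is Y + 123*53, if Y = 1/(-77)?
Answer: 501962/77 ≈ 6519.0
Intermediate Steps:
Y = -1/77 ≈ -0.012987
Y + 123*53 = -1/77 + 123*53 = -1/77 + 6519 = 501962/77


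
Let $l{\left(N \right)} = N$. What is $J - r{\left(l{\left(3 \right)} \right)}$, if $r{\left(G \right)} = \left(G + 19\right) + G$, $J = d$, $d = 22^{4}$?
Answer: $234231$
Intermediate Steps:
$d = 234256$
$J = 234256$
$r{\left(G \right)} = 19 + 2 G$ ($r{\left(G \right)} = \left(19 + G\right) + G = 19 + 2 G$)
$J - r{\left(l{\left(3 \right)} \right)} = 234256 - \left(19 + 2 \cdot 3\right) = 234256 - \left(19 + 6\right) = 234256 - 25 = 234231$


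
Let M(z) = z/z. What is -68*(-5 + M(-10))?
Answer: 272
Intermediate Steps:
M(z) = 1
-68*(-5 + M(-10)) = -68*(-5 + 1) = -68*(-4) = 272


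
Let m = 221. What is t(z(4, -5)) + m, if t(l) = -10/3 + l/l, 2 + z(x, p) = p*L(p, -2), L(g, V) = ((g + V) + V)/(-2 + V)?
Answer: 656/3 ≈ 218.67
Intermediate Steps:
L(g, V) = (g + 2*V)/(-2 + V) (L(g, V) = ((V + g) + V)/(-2 + V) = (g + 2*V)/(-2 + V))
z(x, p) = -2 + p*(1 - p/4) (z(x, p) = -2 + p*((p + 2*(-2))/(-2 - 2)) = -2 + p*((p - 4)/(-4)) = -2 + p*(-(-4 + p)/4) = -2 + p*(1 - p/4))
t(l) = -7/3 (t(l) = -10*⅓ + 1 = -10/3 + 1 = -7/3)
t(z(4, -5)) + m = -7/3 + 221 = 656/3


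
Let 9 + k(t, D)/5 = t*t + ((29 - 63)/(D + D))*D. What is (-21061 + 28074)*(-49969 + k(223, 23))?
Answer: 1392403098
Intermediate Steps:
k(t, D) = -130 + 5*t**2 (k(t, D) = -45 + 5*(t*t + ((29 - 63)/(D + D))*D) = -45 + 5*(t**2 + (-34*1/(2*D))*D) = -45 + 5*(t**2 + (-17/D)*D) = -45 + 5*(t**2 - 17) = -45 + 5*(-17 + t**2) = -45 + (-85 + 5*t**2) = -130 + 5*t**2)
(-21061 + 28074)*(-49969 + k(223, 23)) = (-21061 + 28074)*(-49969 + (-130 + 5*223**2)) = 7013*(-49969 + (-130 + 5*49729)) = 7013*(-49969 + (-130 + 248645)) = 7013*(-49969 + 248515) = 7013*198546 = 1392403098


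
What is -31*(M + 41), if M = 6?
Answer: -1457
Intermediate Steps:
-31*(M + 41) = -31*(6 + 41) = -31*47 = -1457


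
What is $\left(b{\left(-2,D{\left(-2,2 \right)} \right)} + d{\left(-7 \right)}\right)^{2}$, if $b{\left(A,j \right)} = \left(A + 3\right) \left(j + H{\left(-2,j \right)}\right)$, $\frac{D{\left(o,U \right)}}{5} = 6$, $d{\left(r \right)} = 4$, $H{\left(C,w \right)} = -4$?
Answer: $900$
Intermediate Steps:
$D{\left(o,U \right)} = 30$ ($D{\left(o,U \right)} = 5 \cdot 6 = 30$)
$b{\left(A,j \right)} = \left(-4 + j\right) \left(3 + A\right)$ ($b{\left(A,j \right)} = \left(A + 3\right) \left(j - 4\right) = \left(3 + A\right) \left(-4 + j\right) = \left(-4 + j\right) \left(3 + A\right)$)
$\left(b{\left(-2,D{\left(-2,2 \right)} \right)} + d{\left(-7 \right)}\right)^{2} = \left(\left(-12 - -8 + 3 \cdot 30 - 60\right) + 4\right)^{2} = \left(\left(-12 + 8 + 90 - 60\right) + 4\right)^{2} = \left(26 + 4\right)^{2} = 30^{2} = 900$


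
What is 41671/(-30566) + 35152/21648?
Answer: 10772639/41355798 ≈ 0.26049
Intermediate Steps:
41671/(-30566) + 35152/21648 = 41671*(-1/30566) + 35152*(1/21648) = -41671/30566 + 2197/1353 = 10772639/41355798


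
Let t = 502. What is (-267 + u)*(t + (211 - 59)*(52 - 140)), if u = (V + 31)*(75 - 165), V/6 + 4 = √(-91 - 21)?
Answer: 11547978 + 27807840*I*√7 ≈ 1.1548e+7 + 7.3573e+7*I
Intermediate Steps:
V = -24 + 24*I*√7 (V = -24 + 6*√(-91 - 21) = -24 + 6*√(-112) = -24 + 6*(4*I*√7) = -24 + 24*I*√7 ≈ -24.0 + 63.498*I)
u = -630 - 2160*I*√7 (u = ((-24 + 24*I*√7) + 31)*(75 - 165) = (7 + 24*I*√7)*(-90) = -630 - 2160*I*√7 ≈ -630.0 - 5714.8*I)
(-267 + u)*(t + (211 - 59)*(52 - 140)) = (-267 + (-630 - 2160*I*√7))*(502 + (211 - 59)*(52 - 140)) = (-897 - 2160*I*√7)*(502 + 152*(-88)) = (-897 - 2160*I*√7)*(502 - 13376) = (-897 - 2160*I*√7)*(-12874) = 11547978 + 27807840*I*√7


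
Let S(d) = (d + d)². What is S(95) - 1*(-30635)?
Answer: 66735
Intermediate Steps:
S(d) = 4*d² (S(d) = (2*d)² = 4*d²)
S(95) - 1*(-30635) = 4*95² - 1*(-30635) = 4*9025 + 30635 = 36100 + 30635 = 66735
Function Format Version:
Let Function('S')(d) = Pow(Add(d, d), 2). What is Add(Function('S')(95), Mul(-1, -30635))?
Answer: 66735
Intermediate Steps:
Function('S')(d) = Mul(4, Pow(d, 2)) (Function('S')(d) = Pow(Mul(2, d), 2) = Mul(4, Pow(d, 2)))
Add(Function('S')(95), Mul(-1, -30635)) = Add(Mul(4, Pow(95, 2)), Mul(-1, -30635)) = Add(Mul(4, 9025), 30635) = Add(36100, 30635) = 66735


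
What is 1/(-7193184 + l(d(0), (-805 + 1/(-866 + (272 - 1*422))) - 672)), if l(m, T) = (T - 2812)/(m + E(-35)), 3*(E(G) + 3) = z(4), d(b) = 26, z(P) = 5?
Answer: -75184/540825418731 ≈ -1.3902e-7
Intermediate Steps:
E(G) = -4/3 (E(G) = -3 + (⅓)*5 = -3 + 5/3 = -4/3)
l(m, T) = (-2812 + T)/(-4/3 + m) (l(m, T) = (T - 2812)/(m - 4/3) = (-2812 + T)/(-4/3 + m))
1/(-7193184 + l(d(0), (-805 + 1/(-866 + (272 - 1*422))) - 672)) = 1/(-7193184 + 3*(-2812 + ((-805 + 1/(-866 + (272 - 1*422))) - 672))/(-4 + 3*26)) = 1/(-7193184 + 3*(-2812 + ((-805 + 1/(-866 + (272 - 422))) - 672))/(-4 + 78)) = 1/(-7193184 + 3*(-2812 + ((-805 + 1/(-866 - 150)) - 672))/74) = 1/(-7193184 + 3*(1/74)*(-2812 + ((-805 + 1/(-1016)) - 672))) = 1/(-7193184 + 3*(1/74)*(-2812 + ((-805 - 1/1016) - 672))) = 1/(-7193184 + 3*(1/74)*(-2812 + (-817881/1016 - 672))) = 1/(-7193184 + 3*(1/74)*(-2812 - 1500633/1016)) = 1/(-7193184 + 3*(1/74)*(-4357625/1016)) = 1/(-7193184 - 13072875/75184) = 1/(-540825418731/75184) = -75184/540825418731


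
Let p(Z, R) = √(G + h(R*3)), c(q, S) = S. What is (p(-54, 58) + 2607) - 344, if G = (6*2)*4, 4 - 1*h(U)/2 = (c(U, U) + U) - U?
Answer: 2263 + 2*I*√73 ≈ 2263.0 + 17.088*I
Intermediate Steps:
h(U) = 8 - 2*U (h(U) = 8 - 2*((U + U) - U) = 8 - 2*(2*U - U) = 8 - 2*U)
G = 48 (G = 12*4 = 48)
p(Z, R) = √(56 - 6*R) (p(Z, R) = √(48 + (8 - 2*R*3)) = √(48 + (8 - 6*R)) = √(56 - 6*R))
(p(-54, 58) + 2607) - 344 = (√(56 - 6*58) + 2607) - 344 = (√(56 - 348) + 2607) - 344 = (√(-292) + 2607) - 344 = (2*I*√73 + 2607) - 344 = (2607 + 2*I*√73) - 344 = 2263 + 2*I*√73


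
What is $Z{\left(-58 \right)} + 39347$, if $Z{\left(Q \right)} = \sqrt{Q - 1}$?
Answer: $39347 + i \sqrt{59} \approx 39347.0 + 7.6811 i$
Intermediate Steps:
$Z{\left(Q \right)} = \sqrt{-1 + Q}$
$Z{\left(-58 \right)} + 39347 = \sqrt{-1 - 58} + 39347 = \sqrt{-59} + 39347 = i \sqrt{59} + 39347 = 39347 + i \sqrt{59}$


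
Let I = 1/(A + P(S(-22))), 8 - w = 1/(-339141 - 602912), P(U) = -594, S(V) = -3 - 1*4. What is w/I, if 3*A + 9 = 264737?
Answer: 1981672808050/2826159 ≈ 7.0119e+5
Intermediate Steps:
S(V) = -7 (S(V) = -3 - 4 = -7)
A = 264728/3 (A = -3 + (1/3)*264737 = -3 + 264737/3 = 264728/3 ≈ 88243.)
w = 7536425/942053 (w = 8 - 1/(-339141 - 602912) = 8 - 1/(-942053) = 8 - 1*(-1/942053) = 8 + 1/942053 = 7536425/942053 ≈ 8.0000)
I = 3/262946 (I = 1/(264728/3 - 594) = 1/(262946/3) = 3/262946 ≈ 1.1409e-5)
w/I = 7536425/(942053*(3/262946)) = (7536425/942053)*(262946/3) = 1981672808050/2826159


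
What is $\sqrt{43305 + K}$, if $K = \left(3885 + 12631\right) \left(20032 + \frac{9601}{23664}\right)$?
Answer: $\frac{\sqrt{2895283939581579}}{2958} \approx 18191.0$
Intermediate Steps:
$K = \frac{1957339439521}{5916}$ ($K = 16516 \left(20032 + 9601 \cdot \frac{1}{23664}\right) = 16516 \left(20032 + \frac{9601}{23664}\right) = 16516 \cdot \frac{474046849}{23664} = \frac{1957339439521}{5916} \approx 3.3086 \cdot 10^{8}$)
$\sqrt{43305 + K} = \sqrt{43305 + \frac{1957339439521}{5916}} = \sqrt{\frac{1957595631901}{5916}} = \frac{\sqrt{2895283939581579}}{2958}$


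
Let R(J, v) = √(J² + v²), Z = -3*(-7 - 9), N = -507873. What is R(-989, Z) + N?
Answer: -507873 + 5*√39217 ≈ -5.0688e+5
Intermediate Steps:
Z = 48 (Z = -3*(-16) = 48)
R(-989, Z) + N = √((-989)² + 48²) - 507873 = √(978121 + 2304) - 507873 = √980425 - 507873 = 5*√39217 - 507873 = -507873 + 5*√39217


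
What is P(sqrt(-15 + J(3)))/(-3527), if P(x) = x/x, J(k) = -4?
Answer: -1/3527 ≈ -0.00028353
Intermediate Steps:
P(x) = 1
P(sqrt(-15 + J(3)))/(-3527) = 1/(-3527) = 1*(-1/3527) = -1/3527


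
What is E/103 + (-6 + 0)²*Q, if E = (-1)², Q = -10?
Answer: -37079/103 ≈ -359.99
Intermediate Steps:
E = 1
E/103 + (-6 + 0)²*Q = 1/103 + (-6 + 0)²*(-10) = 1*(1/103) + (-6)²*(-10) = 1/103 + 36*(-10) = 1/103 - 360 = -37079/103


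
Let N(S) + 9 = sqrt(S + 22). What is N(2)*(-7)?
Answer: 63 - 14*sqrt(6) ≈ 28.707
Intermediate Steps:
N(S) = -9 + sqrt(22 + S) (N(S) = -9 + sqrt(S + 22) = -9 + sqrt(22 + S))
N(2)*(-7) = (-9 + sqrt(22 + 2))*(-7) = (-9 + sqrt(24))*(-7) = (-9 + 2*sqrt(6))*(-7) = 63 - 14*sqrt(6)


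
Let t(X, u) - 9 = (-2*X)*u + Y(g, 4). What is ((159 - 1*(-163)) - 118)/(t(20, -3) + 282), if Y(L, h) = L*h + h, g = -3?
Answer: 204/403 ≈ 0.50620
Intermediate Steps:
Y(L, h) = h + L*h
t(X, u) = 1 - 2*X*u (t(X, u) = 9 + ((-2*X)*u + 4*(1 - 3)) = 9 + (-2*X*u + 4*(-2)) = 9 + (-2*X*u - 8) = 9 + (-8 - 2*X*u) = 1 - 2*X*u)
((159 - 1*(-163)) - 118)/(t(20, -3) + 282) = ((159 - 1*(-163)) - 118)/((1 - 2*20*(-3)) + 282) = ((159 + 163) - 118)/((1 + 120) + 282) = (322 - 118)/(121 + 282) = 204/403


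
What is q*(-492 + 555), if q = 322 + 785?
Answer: 69741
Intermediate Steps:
q = 1107
q*(-492 + 555) = 1107*(-492 + 555) = 1107*63 = 69741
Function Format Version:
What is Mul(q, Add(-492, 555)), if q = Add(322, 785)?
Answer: 69741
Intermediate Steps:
q = 1107
Mul(q, Add(-492, 555)) = Mul(1107, Add(-492, 555)) = Mul(1107, 63) = 69741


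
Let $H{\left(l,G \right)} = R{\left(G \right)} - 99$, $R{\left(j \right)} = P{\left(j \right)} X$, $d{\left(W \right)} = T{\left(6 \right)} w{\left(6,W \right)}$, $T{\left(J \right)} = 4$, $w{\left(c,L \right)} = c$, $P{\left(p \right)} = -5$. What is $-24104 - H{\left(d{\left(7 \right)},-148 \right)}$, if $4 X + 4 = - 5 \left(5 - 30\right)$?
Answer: $- \frac{95415}{4} \approx -23854.0$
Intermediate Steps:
$X = \frac{121}{4}$ ($X = -1 + \frac{\left(-5\right) \left(5 - 30\right)}{4} = -1 + \frac{\left(-5\right) \left(-25\right)}{4} = -1 + \frac{1}{4} \cdot 125 = -1 + \frac{125}{4} = \frac{121}{4} \approx 30.25$)
$d{\left(W \right)} = 24$ ($d{\left(W \right)} = 4 \cdot 6 = 24$)
$R{\left(j \right)} = - \frac{605}{4}$ ($R{\left(j \right)} = \left(-5\right) \frac{121}{4} = - \frac{605}{4}$)
$H{\left(l,G \right)} = - \frac{1001}{4}$ ($H{\left(l,G \right)} = - \frac{605}{4} - 99 = - \frac{1001}{4}$)
$-24104 - H{\left(d{\left(7 \right)},-148 \right)} = -24104 - - \frac{1001}{4} = -24104 + \frac{1001}{4} = - \frac{95415}{4}$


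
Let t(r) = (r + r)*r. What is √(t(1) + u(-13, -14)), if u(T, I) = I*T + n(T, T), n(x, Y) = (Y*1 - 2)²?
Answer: √409 ≈ 20.224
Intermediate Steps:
n(x, Y) = (-2 + Y)² (n(x, Y) = (Y - 2)² = (-2 + Y)²)
t(r) = 2*r² (t(r) = (2*r)*r = 2*r²)
u(T, I) = (-2 + T)² + I*T (u(T, I) = I*T + (-2 + T)² = (-2 + T)² + I*T)
√(t(1) + u(-13, -14)) = √(2*1² + ((-2 - 13)² - 14*(-13))) = √(2*1 + ((-15)² + 182)) = √(2 + (225 + 182)) = √(2 + 407) = √409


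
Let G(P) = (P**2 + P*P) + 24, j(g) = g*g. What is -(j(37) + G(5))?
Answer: -1443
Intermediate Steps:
j(g) = g**2
G(P) = 24 + 2*P**2 (G(P) = (P**2 + P**2) + 24 = 2*P**2 + 24 = 24 + 2*P**2)
-(j(37) + G(5)) = -(37**2 + (24 + 2*5**2)) = -(1369 + (24 + 2*25)) = -(1369 + (24 + 50)) = -(1369 + 74) = -1*1443 = -1443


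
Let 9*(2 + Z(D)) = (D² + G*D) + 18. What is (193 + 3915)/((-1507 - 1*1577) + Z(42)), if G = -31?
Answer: -6162/4549 ≈ -1.3546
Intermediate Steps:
Z(D) = -31*D/9 + D²/9 (Z(D) = -2 + ((D² - 31*D) + 18)/9 = -2 + (18 + D² - 31*D)/9 = -2 + (2 - 31*D/9 + D²/9) = -31*D/9 + D²/9)
(193 + 3915)/((-1507 - 1*1577) + Z(42)) = (193 + 3915)/((-1507 - 1*1577) + (⅑)*42*(-31 + 42)) = 4108/((-1507 - 1577) + (⅑)*42*11) = 4108/(-3084 + 154/3) = 4108/(-9098/3) = 4108*(-3/9098) = -6162/4549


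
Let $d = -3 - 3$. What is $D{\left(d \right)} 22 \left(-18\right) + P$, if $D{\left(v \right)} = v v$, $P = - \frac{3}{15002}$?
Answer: $- \frac{213868515}{15002} \approx -14256.0$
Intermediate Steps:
$P = - \frac{3}{15002}$ ($P = \left(-3\right) \frac{1}{15002} = - \frac{3}{15002} \approx -0.00019997$)
$d = -6$ ($d = -3 - 3 = -6$)
$D{\left(v \right)} = v^{2}$
$D{\left(d \right)} 22 \left(-18\right) + P = \left(-6\right)^{2} \cdot 22 \left(-18\right) - \frac{3}{15002} = 36 \cdot 22 \left(-18\right) - \frac{3}{15002} = 792 \left(-18\right) - \frac{3}{15002} = -14256 - \frac{3}{15002} = - \frac{213868515}{15002}$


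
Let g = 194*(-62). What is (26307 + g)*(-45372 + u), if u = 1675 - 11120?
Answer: -782731943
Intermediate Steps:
g = -12028
u = -9445
(26307 + g)*(-45372 + u) = (26307 - 12028)*(-45372 - 9445) = 14279*(-54817) = -782731943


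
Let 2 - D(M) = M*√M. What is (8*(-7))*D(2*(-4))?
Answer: -112 - 896*I*√2 ≈ -112.0 - 1267.1*I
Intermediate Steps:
D(M) = 2 - M^(3/2) (D(M) = 2 - M*√M = 2 - M^(3/2))
(8*(-7))*D(2*(-4)) = (8*(-7))*(2 - (2*(-4))^(3/2)) = -56*(2 - (-8)^(3/2)) = -56*(2 - (-16)*I*√2) = -56*(2 + 16*I*√2) = -112 - 896*I*√2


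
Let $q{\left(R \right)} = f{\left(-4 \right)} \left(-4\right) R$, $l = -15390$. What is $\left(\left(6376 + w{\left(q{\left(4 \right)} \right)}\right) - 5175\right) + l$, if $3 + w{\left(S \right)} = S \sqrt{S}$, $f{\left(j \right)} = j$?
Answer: $-13680$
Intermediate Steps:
$q{\left(R \right)} = 16 R$ ($q{\left(R \right)} = \left(-4\right) \left(-4\right) R = 16 R$)
$w{\left(S \right)} = -3 + S^{\frac{3}{2}}$ ($w{\left(S \right)} = -3 + S \sqrt{S} = -3 + S^{\frac{3}{2}}$)
$\left(\left(6376 + w{\left(q{\left(4 \right)} \right)}\right) - 5175\right) + l = \left(\left(6376 - \left(3 - \left(16 \cdot 4\right)^{\frac{3}{2}}\right)\right) - 5175\right) - 15390 = \left(\left(6376 - \left(3 - 64^{\frac{3}{2}}\right)\right) - 5175\right) - 15390 = \left(\left(6376 + \left(-3 + 512\right)\right) - 5175\right) - 15390 = \left(\left(6376 + 509\right) - 5175\right) - 15390 = \left(6885 - 5175\right) - 15390 = 1710 - 15390 = -13680$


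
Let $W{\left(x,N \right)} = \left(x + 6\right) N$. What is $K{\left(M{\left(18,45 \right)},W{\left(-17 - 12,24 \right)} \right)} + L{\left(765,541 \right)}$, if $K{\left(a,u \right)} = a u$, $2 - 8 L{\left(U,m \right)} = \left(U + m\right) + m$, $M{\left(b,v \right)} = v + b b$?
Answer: $- \frac{1631349}{8} \approx -2.0392 \cdot 10^{5}$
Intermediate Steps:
$W{\left(x,N \right)} = N \left(6 + x\right)$ ($W{\left(x,N \right)} = \left(6 + x\right) N = N \left(6 + x\right)$)
$M{\left(b,v \right)} = v + b^{2}$
$L{\left(U,m \right)} = \frac{1}{4} - \frac{m}{4} - \frac{U}{8}$ ($L{\left(U,m \right)} = \frac{1}{4} - \frac{\left(U + m\right) + m}{8} = \frac{1}{4} - \frac{U + 2 m}{8} = \frac{1}{4} - \left(\frac{m}{4} + \frac{U}{8}\right) = \frac{1}{4} - \frac{m}{4} - \frac{U}{8}$)
$K{\left(M{\left(18,45 \right)},W{\left(-17 - 12,24 \right)} \right)} + L{\left(765,541 \right)} = \left(45 + 18^{2}\right) 24 \left(6 - 29\right) - \frac{1845}{8} = \left(45 + 324\right) 24 \left(6 - 29\right) - \frac{1845}{8} = 369 \cdot 24 \left(6 - 29\right) - \frac{1845}{8} = 369 \cdot 24 \left(-23\right) - \frac{1845}{8} = 369 \left(-552\right) - \frac{1845}{8} = -203688 - \frac{1845}{8} = - \frac{1631349}{8}$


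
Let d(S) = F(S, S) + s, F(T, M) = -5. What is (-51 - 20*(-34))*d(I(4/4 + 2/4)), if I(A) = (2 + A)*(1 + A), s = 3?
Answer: -1258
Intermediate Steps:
I(A) = (1 + A)*(2 + A)
d(S) = -2 (d(S) = -5 + 3 = -2)
(-51 - 20*(-34))*d(I(4/4 + 2/4)) = (-51 - 20*(-34))*(-2) = (-51 + 680)*(-2) = 629*(-2) = -1258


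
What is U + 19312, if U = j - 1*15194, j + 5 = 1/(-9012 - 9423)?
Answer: 75823154/18435 ≈ 4113.0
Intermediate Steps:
j = -92176/18435 (j = -5 + 1/(-9012 - 9423) = -5 + 1/(-18435) = -5 - 1/18435 = -92176/18435 ≈ -5.0001)
U = -280193566/18435 (U = -92176/18435 - 1*15194 = -92176/18435 - 15194 = -280193566/18435 ≈ -15199.)
U + 19312 = -280193566/18435 + 19312 = 75823154/18435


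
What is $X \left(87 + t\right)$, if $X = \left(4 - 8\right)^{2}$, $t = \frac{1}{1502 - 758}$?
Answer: $\frac{129458}{93} \approx 1392.0$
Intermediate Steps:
$t = \frac{1}{744} \approx 0.0013441$
$X = 16$ ($X = \left(-4\right)^{2} = 16$)
$X \left(87 + t\right) = 16 \left(87 + \frac{1}{744}\right) = 16 \cdot \frac{64729}{744} = \frac{129458}{93}$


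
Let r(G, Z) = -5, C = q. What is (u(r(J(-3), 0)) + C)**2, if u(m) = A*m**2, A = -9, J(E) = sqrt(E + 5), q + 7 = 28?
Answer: 41616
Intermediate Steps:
q = 21 (q = -7 + 28 = 21)
J(E) = sqrt(5 + E)
C = 21
u(m) = -9*m**2
(u(r(J(-3), 0)) + C)**2 = (-9*(-5)**2 + 21)**2 = (-9*25 + 21)**2 = (-225 + 21)**2 = (-204)**2 = 41616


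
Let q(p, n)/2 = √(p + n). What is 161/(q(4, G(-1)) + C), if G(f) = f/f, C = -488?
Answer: -19642/59531 - 161*√5/119062 ≈ -0.33297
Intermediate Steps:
G(f) = 1
q(p, n) = 2*√(n + p) (q(p, n) = 2*√(p + n) = 2*√(n + p))
161/(q(4, G(-1)) + C) = 161/(2*√(1 + 4) - 488) = 161/(2*√5 - 488) = 161/(-488 + 2*√5)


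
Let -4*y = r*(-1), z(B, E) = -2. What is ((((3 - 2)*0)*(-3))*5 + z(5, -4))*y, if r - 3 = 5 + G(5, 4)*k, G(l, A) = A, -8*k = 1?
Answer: -15/4 ≈ -3.7500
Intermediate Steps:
k = -1/8 (k = -1/8*1 = -1/8 ≈ -0.12500)
r = 15/2 (r = 3 + (5 + 4*(-1/8)) = 3 + (5 - 1/2) = 3 + 9/2 = 15/2 ≈ 7.5000)
y = 15/8 (y = -15*(-1)/8 = -1/4*(-15/2) = 15/8 ≈ 1.8750)
((((3 - 2)*0)*(-3))*5 + z(5, -4))*y = ((((3 - 2)*0)*(-3))*5 - 2)*(15/8) = (((1*0)*(-3))*5 - 2)*(15/8) = ((0*(-3))*5 - 2)*(15/8) = (0*5 - 2)*(15/8) = (0 - 2)*(15/8) = -2*15/8 = -15/4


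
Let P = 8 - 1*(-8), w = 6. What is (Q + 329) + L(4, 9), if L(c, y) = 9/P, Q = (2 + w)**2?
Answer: 6297/16 ≈ 393.56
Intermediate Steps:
Q = 64 (Q = (2 + 6)**2 = 8**2 = 64)
P = 16 (P = 8 + 8 = 16)
L(c, y) = 9/16
(Q + 329) + L(4, 9) = (64 + 329) + 9/16 = 393 + 9/16 = 6297/16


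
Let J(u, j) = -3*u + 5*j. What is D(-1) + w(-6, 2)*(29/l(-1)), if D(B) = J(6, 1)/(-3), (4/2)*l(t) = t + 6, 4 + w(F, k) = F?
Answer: -335/3 ≈ -111.67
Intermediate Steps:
w(F, k) = -4 + F
l(t) = 3 + t/2 (l(t) = (t + 6)/2 = (6 + t)/2 = 3 + t/2)
D(B) = 13/3 (D(B) = (-3*6 + 5*1)/(-3) = (-18 + 5)*(-⅓) = -13*(-⅓) = 13/3)
D(-1) + w(-6, 2)*(29/l(-1)) = 13/3 + (-4 - 6)*(29/(3 + (½)*(-1))) = 13/3 - 290/(3 - ½) = 13/3 - 290/5/2 = 13/3 - 290*2/5 = 13/3 - 10*58/5 = 13/3 - 116 = -335/3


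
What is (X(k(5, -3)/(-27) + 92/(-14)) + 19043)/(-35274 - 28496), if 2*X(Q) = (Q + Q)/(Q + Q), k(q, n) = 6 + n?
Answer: -5441/18220 ≈ -0.29863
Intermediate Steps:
X(Q) = ½ (X(Q) = ((Q + Q)/(Q + Q))/2 = ((2*Q)/((2*Q)))/2 = ((2*Q)*(1/(2*Q)))/2 = (½)*1 = ½)
(X(k(5, -3)/(-27) + 92/(-14)) + 19043)/(-35274 - 28496) = (½ + 19043)/(-35274 - 28496) = (38087/2)/(-63770) = (38087/2)*(-1/63770) = -5441/18220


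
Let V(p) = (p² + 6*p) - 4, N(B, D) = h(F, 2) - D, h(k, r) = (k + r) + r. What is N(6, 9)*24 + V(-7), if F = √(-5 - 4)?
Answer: -117 + 72*I ≈ -117.0 + 72.0*I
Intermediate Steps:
F = 3*I (F = √(-9) = 3*I ≈ 3.0*I)
h(k, r) = k + 2*r
N(B, D) = 4 - D + 3*I (N(B, D) = (3*I + 2*2) - D = (3*I + 4) - D = (4 + 3*I) - D = 4 - D + 3*I)
V(p) = -4 + p² + 6*p
N(6, 9)*24 + V(-7) = (4 - 1*9 + 3*I)*24 + (-4 + (-7)² + 6*(-7)) = (4 - 9 + 3*I)*24 + (-4 + 49 - 42) = (-5 + 3*I)*24 + 3 = (-120 + 72*I) + 3 = -117 + 72*I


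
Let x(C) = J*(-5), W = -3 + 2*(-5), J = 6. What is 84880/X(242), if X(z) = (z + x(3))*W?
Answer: -21220/689 ≈ -30.798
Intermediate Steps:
W = -13 (W = -3 - 10 = -13)
x(C) = -30 (x(C) = 6*(-5) = -30)
X(z) = 390 - 13*z (X(z) = (z - 30)*(-13) = (-30 + z)*(-13) = 390 - 13*z)
84880/X(242) = 84880/(390 - 13*242) = 84880/(390 - 3146) = 84880/(-2756) = 84880*(-1/2756) = -21220/689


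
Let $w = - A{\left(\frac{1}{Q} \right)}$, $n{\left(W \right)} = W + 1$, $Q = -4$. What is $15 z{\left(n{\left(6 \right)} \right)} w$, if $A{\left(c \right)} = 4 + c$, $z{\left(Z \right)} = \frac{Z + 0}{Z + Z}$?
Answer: $- \frac{225}{8} \approx -28.125$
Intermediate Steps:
$n{\left(W \right)} = 1 + W$
$z{\left(Z \right)} = \frac{1}{2}$ ($z{\left(Z \right)} = \frac{Z}{2 Z} = Z \frac{1}{2 Z} = \frac{1}{2}$)
$w = - \frac{15}{4}$ ($w = - (4 + \frac{1}{-4}) = - (4 - \frac{1}{4}) = \left(-1\right) \frac{15}{4} = - \frac{15}{4} \approx -3.75$)
$15 z{\left(n{\left(6 \right)} \right)} w = 15 \cdot \frac{1}{2} \left(- \frac{15}{4}\right) = \frac{15}{2} \left(- \frac{15}{4}\right) = - \frac{225}{8}$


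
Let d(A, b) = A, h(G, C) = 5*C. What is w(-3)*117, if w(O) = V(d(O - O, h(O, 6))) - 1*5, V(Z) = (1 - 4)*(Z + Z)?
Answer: -585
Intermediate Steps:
V(Z) = -6*Z
w(O) = -5 (w(O) = -6*(O - O) - 1*5 = -6*0 - 5 = 0 - 5 = -5)
w(-3)*117 = -5*117 = -585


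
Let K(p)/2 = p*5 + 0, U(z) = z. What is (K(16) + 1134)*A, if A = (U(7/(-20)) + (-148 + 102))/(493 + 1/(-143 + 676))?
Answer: -106558959/875900 ≈ -121.66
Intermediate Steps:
K(p) = 10*p (K(p) = 2*(p*5 + 0) = 2*(5*p + 0) = 2*(5*p) = 10*p)
A = -164697/1751800 (A = (7/(-20) + (-148 + 102))/(493 + 1/(-143 + 676)) = (7*(-1/20) - 46)/(493 + 1/533) = (-7/20 - 46)/(493 + 1/533) = -927/(20*262770/533) = -927/20*533/262770 = -164697/1751800 ≈ -0.094016)
(K(16) + 1134)*A = (10*16 + 1134)*(-164697/1751800) = (160 + 1134)*(-164697/1751800) = 1294*(-164697/1751800) = -106558959/875900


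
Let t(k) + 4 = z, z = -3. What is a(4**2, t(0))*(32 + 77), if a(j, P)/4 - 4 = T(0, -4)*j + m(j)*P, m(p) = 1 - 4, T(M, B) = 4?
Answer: 38804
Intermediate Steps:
t(k) = -7 (t(k) = -4 - 3 = -7)
m(p) = -3
a(j, P) = 16 - 12*P + 16*j (a(j, P) = 16 + 4*(4*j - 3*P) = 16 + 4*(-3*P + 4*j) = 16 + (-12*P + 16*j) = 16 - 12*P + 16*j)
a(4**2, t(0))*(32 + 77) = (16 - 12*(-7) + 16*4**2)*(32 + 77) = (16 + 84 + 16*16)*109 = (16 + 84 + 256)*109 = 356*109 = 38804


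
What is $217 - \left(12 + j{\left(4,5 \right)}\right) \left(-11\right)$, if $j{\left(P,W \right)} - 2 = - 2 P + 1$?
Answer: $294$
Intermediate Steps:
$j{\left(P,W \right)} = 3 - 2 P$ ($j{\left(P,W \right)} = 2 - \left(-1 + 2 P\right) = 3 - 2 P$)
$217 - \left(12 + j{\left(4,5 \right)}\right) \left(-11\right) = 217 - \left(12 + \left(3 - 8\right)\right) \left(-11\right) = 217 - \left(12 - 5\right) \left(-11\right) = 217 - 7 \left(-11\right) = 217 - -77 = 217 + 77 = 294$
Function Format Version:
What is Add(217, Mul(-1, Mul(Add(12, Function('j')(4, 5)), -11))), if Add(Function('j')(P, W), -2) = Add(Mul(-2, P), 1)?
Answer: 294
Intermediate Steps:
Function('j')(P, W) = Add(3, Mul(-2, P)) (Function('j')(P, W) = Add(2, Add(Mul(-2, P), 1)) = Add(2, Add(1, Mul(-2, P))) = Add(3, Mul(-2, P)))
Add(217, Mul(-1, Mul(Add(12, Function('j')(4, 5)), -11))) = Add(217, Mul(-1, Mul(Add(12, Add(3, Mul(-2, 4))), -11))) = Add(217, Mul(-1, Mul(Add(12, Add(3, -8)), -11))) = Add(217, Mul(-1, Mul(Add(12, -5), -11))) = Add(217, Mul(-1, Mul(7, -11))) = Add(217, Mul(-1, -77)) = Add(217, 77) = 294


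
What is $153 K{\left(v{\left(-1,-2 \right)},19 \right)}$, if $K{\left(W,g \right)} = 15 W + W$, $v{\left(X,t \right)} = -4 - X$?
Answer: $-7344$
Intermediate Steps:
$K{\left(W,g \right)} = 16 W$
$153 K{\left(v{\left(-1,-2 \right)},19 \right)} = 153 \cdot 16 \left(-4 - -1\right) = 153 \cdot 16 \left(-4 + 1\right) = 153 \cdot 16 \left(-3\right) = 153 \left(-48\right) = -7344$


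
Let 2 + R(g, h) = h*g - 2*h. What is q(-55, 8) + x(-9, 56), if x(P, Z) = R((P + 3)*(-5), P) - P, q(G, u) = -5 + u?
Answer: -242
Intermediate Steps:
R(g, h) = -2 - 2*h + g*h (R(g, h) = -2 + (h*g - 2*h) = -2 + (g*h - 2*h) = -2 + (-2*h + g*h) = -2 - 2*h + g*h)
x(P, Z) = -2 - 3*P + P*(-15 - 5*P) (x(P, Z) = (-2 - 2*P + ((P + 3)*(-5))*P) - P = (-2 - 2*P + ((3 + P)*(-5))*P) - P = (-2 - 2*P + (-15 - 5*P)*P) - P = (-2 - 2*P + P*(-15 - 5*P)) - P = -2 - 3*P + P*(-15 - 5*P))
q(-55, 8) + x(-9, 56) = (-5 + 8) + (-2 - 18*(-9) - 5*(-9)**2) = 3 + (-2 + 162 - 5*81) = 3 + (-2 + 162 - 405) = 3 - 245 = -242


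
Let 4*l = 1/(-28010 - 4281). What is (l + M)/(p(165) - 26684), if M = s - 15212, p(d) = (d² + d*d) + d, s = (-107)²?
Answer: -15678843/116376764 ≈ -0.13472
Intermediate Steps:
s = 11449
p(d) = d + 2*d² (p(d) = (d² + d²) + d = 2*d² + d = d + 2*d²)
M = -3763 (M = 11449 - 15212 = -3763)
l = -1/129164 (l = 1/(4*(-28010 - 4281)) = (¼)/(-32291) = (¼)*(-1/32291) = -1/129164 ≈ -7.7421e-6)
(l + M)/(p(165) - 26684) = (-1/129164 - 3763)/(165*(1 + 2*165) - 26684) = -486044133/(129164*(165*(1 + 330) - 26684)) = -486044133/(129164*(165*331 - 26684)) = -486044133/(129164*(54615 - 26684)) = -486044133/129164/27931 = -486044133/129164*1/27931 = -15678843/116376764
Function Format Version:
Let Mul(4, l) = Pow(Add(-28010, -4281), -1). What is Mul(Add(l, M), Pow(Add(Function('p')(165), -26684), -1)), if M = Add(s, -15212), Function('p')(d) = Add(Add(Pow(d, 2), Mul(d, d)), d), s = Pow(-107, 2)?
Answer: Rational(-15678843, 116376764) ≈ -0.13472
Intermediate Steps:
s = 11449
Function('p')(d) = Add(d, Mul(2, Pow(d, 2))) (Function('p')(d) = Add(Add(Pow(d, 2), Pow(d, 2)), d) = Add(Mul(2, Pow(d, 2)), d) = Add(d, Mul(2, Pow(d, 2))))
M = -3763 (M = Add(11449, -15212) = -3763)
l = Rational(-1, 129164) (l = Mul(Rational(1, 4), Pow(Add(-28010, -4281), -1)) = Mul(Rational(1, 4), Pow(-32291, -1)) = Mul(Rational(1, 4), Rational(-1, 32291)) = Rational(-1, 129164) ≈ -7.7421e-6)
Mul(Add(l, M), Pow(Add(Function('p')(165), -26684), -1)) = Mul(Add(Rational(-1, 129164), -3763), Pow(Add(Mul(165, Add(1, Mul(2, 165))), -26684), -1)) = Mul(Rational(-486044133, 129164), Pow(Add(Mul(165, Add(1, 330)), -26684), -1)) = Mul(Rational(-486044133, 129164), Pow(Add(Mul(165, 331), -26684), -1)) = Mul(Rational(-486044133, 129164), Pow(Add(54615, -26684), -1)) = Mul(Rational(-486044133, 129164), Pow(27931, -1)) = Mul(Rational(-486044133, 129164), Rational(1, 27931)) = Rational(-15678843, 116376764)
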